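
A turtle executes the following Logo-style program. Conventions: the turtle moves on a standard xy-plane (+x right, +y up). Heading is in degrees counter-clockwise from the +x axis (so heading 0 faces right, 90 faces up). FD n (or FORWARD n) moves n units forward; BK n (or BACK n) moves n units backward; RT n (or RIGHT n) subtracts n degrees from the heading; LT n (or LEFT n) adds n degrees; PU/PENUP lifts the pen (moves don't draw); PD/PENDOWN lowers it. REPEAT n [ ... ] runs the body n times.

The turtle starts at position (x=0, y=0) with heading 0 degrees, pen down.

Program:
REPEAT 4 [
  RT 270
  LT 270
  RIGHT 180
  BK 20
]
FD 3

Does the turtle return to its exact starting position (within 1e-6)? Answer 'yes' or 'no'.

Executing turtle program step by step:
Start: pos=(0,0), heading=0, pen down
REPEAT 4 [
  -- iteration 1/4 --
  RT 270: heading 0 -> 90
  LT 270: heading 90 -> 0
  RT 180: heading 0 -> 180
  BK 20: (0,0) -> (20,0) [heading=180, draw]
  -- iteration 2/4 --
  RT 270: heading 180 -> 270
  LT 270: heading 270 -> 180
  RT 180: heading 180 -> 0
  BK 20: (20,0) -> (0,0) [heading=0, draw]
  -- iteration 3/4 --
  RT 270: heading 0 -> 90
  LT 270: heading 90 -> 0
  RT 180: heading 0 -> 180
  BK 20: (0,0) -> (20,0) [heading=180, draw]
  -- iteration 4/4 --
  RT 270: heading 180 -> 270
  LT 270: heading 270 -> 180
  RT 180: heading 180 -> 0
  BK 20: (20,0) -> (0,0) [heading=0, draw]
]
FD 3: (0,0) -> (3,0) [heading=0, draw]
Final: pos=(3,0), heading=0, 5 segment(s) drawn

Start position: (0, 0)
Final position: (3, 0)
Distance = 3; >= 1e-6 -> NOT closed

Answer: no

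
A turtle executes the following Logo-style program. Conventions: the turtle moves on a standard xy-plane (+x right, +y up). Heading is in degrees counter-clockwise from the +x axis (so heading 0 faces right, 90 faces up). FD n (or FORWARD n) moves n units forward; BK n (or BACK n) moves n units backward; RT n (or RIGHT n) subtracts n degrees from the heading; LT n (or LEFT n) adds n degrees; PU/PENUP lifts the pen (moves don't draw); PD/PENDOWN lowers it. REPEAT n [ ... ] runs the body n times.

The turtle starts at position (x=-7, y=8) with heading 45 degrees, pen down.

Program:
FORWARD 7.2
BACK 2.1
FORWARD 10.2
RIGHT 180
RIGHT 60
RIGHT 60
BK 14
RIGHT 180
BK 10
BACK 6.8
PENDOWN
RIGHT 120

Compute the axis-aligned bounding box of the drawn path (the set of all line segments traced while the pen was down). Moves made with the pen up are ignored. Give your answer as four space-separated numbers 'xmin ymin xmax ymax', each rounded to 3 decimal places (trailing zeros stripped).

Answer: -7 5.296 7.442 21.523

Derivation:
Executing turtle program step by step:
Start: pos=(-7,8), heading=45, pen down
FD 7.2: (-7,8) -> (-1.909,13.091) [heading=45, draw]
BK 2.1: (-1.909,13.091) -> (-3.394,11.606) [heading=45, draw]
FD 10.2: (-3.394,11.606) -> (3.819,18.819) [heading=45, draw]
RT 180: heading 45 -> 225
RT 60: heading 225 -> 165
RT 60: heading 165 -> 105
BK 14: (3.819,18.819) -> (7.442,5.296) [heading=105, draw]
RT 180: heading 105 -> 285
BK 10: (7.442,5.296) -> (4.854,14.955) [heading=285, draw]
BK 6.8: (4.854,14.955) -> (3.094,21.523) [heading=285, draw]
PD: pen down
RT 120: heading 285 -> 165
Final: pos=(3.094,21.523), heading=165, 6 segment(s) drawn

Segment endpoints: x in {-7, -3.394, -1.909, 3.094, 3.819, 4.854, 7.442}, y in {5.296, 8, 11.606, 13.091, 14.955, 18.819, 21.523}
xmin=-7, ymin=5.296, xmax=7.442, ymax=21.523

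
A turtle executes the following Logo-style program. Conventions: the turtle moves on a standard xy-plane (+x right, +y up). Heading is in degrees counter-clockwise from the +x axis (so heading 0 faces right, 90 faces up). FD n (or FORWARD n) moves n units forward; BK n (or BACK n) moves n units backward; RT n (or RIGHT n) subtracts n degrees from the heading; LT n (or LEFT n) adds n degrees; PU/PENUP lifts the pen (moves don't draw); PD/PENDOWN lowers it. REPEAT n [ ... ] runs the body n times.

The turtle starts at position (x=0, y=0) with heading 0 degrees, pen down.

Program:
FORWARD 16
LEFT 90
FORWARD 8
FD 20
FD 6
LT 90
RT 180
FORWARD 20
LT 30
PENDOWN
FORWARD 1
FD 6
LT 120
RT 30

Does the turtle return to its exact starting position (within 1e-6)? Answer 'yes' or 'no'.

Answer: no

Derivation:
Executing turtle program step by step:
Start: pos=(0,0), heading=0, pen down
FD 16: (0,0) -> (16,0) [heading=0, draw]
LT 90: heading 0 -> 90
FD 8: (16,0) -> (16,8) [heading=90, draw]
FD 20: (16,8) -> (16,28) [heading=90, draw]
FD 6: (16,28) -> (16,34) [heading=90, draw]
LT 90: heading 90 -> 180
RT 180: heading 180 -> 0
FD 20: (16,34) -> (36,34) [heading=0, draw]
LT 30: heading 0 -> 30
PD: pen down
FD 1: (36,34) -> (36.866,34.5) [heading=30, draw]
FD 6: (36.866,34.5) -> (42.062,37.5) [heading=30, draw]
LT 120: heading 30 -> 150
RT 30: heading 150 -> 120
Final: pos=(42.062,37.5), heading=120, 7 segment(s) drawn

Start position: (0, 0)
Final position: (42.062, 37.5)
Distance = 56.351; >= 1e-6 -> NOT closed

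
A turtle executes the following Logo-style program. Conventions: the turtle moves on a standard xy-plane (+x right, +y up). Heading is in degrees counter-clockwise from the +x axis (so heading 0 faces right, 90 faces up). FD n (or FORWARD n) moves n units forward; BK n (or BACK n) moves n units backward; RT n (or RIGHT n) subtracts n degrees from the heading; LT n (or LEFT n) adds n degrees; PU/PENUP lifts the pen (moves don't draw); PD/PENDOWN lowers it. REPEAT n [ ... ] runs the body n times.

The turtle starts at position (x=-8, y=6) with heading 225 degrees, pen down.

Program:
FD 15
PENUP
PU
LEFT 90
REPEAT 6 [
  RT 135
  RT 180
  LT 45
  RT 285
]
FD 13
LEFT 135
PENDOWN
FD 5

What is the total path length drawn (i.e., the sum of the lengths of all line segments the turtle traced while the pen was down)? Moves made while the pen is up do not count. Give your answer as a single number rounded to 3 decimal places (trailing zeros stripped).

Answer: 20

Derivation:
Executing turtle program step by step:
Start: pos=(-8,6), heading=225, pen down
FD 15: (-8,6) -> (-18.607,-4.607) [heading=225, draw]
PU: pen up
PU: pen up
LT 90: heading 225 -> 315
REPEAT 6 [
  -- iteration 1/6 --
  RT 135: heading 315 -> 180
  RT 180: heading 180 -> 0
  LT 45: heading 0 -> 45
  RT 285: heading 45 -> 120
  -- iteration 2/6 --
  RT 135: heading 120 -> 345
  RT 180: heading 345 -> 165
  LT 45: heading 165 -> 210
  RT 285: heading 210 -> 285
  -- iteration 3/6 --
  RT 135: heading 285 -> 150
  RT 180: heading 150 -> 330
  LT 45: heading 330 -> 15
  RT 285: heading 15 -> 90
  -- iteration 4/6 --
  RT 135: heading 90 -> 315
  RT 180: heading 315 -> 135
  LT 45: heading 135 -> 180
  RT 285: heading 180 -> 255
  -- iteration 5/6 --
  RT 135: heading 255 -> 120
  RT 180: heading 120 -> 300
  LT 45: heading 300 -> 345
  RT 285: heading 345 -> 60
  -- iteration 6/6 --
  RT 135: heading 60 -> 285
  RT 180: heading 285 -> 105
  LT 45: heading 105 -> 150
  RT 285: heading 150 -> 225
]
FD 13: (-18.607,-4.607) -> (-27.799,-13.799) [heading=225, move]
LT 135: heading 225 -> 0
PD: pen down
FD 5: (-27.799,-13.799) -> (-22.799,-13.799) [heading=0, draw]
Final: pos=(-22.799,-13.799), heading=0, 2 segment(s) drawn

Segment lengths:
  seg 1: (-8,6) -> (-18.607,-4.607), length = 15
  seg 2: (-27.799,-13.799) -> (-22.799,-13.799), length = 5
Total = 20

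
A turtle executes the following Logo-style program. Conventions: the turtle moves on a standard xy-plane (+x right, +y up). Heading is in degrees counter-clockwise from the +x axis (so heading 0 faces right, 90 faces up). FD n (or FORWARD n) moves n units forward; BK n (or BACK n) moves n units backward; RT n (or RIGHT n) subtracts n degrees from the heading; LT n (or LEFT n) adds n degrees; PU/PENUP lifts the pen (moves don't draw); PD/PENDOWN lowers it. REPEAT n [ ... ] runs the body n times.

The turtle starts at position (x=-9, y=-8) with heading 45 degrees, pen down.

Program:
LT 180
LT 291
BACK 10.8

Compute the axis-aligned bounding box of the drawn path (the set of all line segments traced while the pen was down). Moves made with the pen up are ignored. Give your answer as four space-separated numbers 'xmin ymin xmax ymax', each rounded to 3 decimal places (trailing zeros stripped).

Executing turtle program step by step:
Start: pos=(-9,-8), heading=45, pen down
LT 180: heading 45 -> 225
LT 291: heading 225 -> 156
BK 10.8: (-9,-8) -> (0.866,-12.393) [heading=156, draw]
Final: pos=(0.866,-12.393), heading=156, 1 segment(s) drawn

Segment endpoints: x in {-9, 0.866}, y in {-12.393, -8}
xmin=-9, ymin=-12.393, xmax=0.866, ymax=-8

Answer: -9 -12.393 0.866 -8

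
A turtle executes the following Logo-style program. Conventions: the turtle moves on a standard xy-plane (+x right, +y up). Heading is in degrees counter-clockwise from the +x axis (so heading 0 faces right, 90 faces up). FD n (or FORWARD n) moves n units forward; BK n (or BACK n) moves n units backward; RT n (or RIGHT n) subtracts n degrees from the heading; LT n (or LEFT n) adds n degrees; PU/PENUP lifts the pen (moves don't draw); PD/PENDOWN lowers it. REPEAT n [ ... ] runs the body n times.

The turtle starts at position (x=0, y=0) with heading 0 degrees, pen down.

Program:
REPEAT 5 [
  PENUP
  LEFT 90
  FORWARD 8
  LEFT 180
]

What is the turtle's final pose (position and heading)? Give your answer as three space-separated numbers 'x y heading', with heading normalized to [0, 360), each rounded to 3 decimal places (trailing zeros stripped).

Executing turtle program step by step:
Start: pos=(0,0), heading=0, pen down
REPEAT 5 [
  -- iteration 1/5 --
  PU: pen up
  LT 90: heading 0 -> 90
  FD 8: (0,0) -> (0,8) [heading=90, move]
  LT 180: heading 90 -> 270
  -- iteration 2/5 --
  PU: pen up
  LT 90: heading 270 -> 0
  FD 8: (0,8) -> (8,8) [heading=0, move]
  LT 180: heading 0 -> 180
  -- iteration 3/5 --
  PU: pen up
  LT 90: heading 180 -> 270
  FD 8: (8,8) -> (8,0) [heading=270, move]
  LT 180: heading 270 -> 90
  -- iteration 4/5 --
  PU: pen up
  LT 90: heading 90 -> 180
  FD 8: (8,0) -> (0,0) [heading=180, move]
  LT 180: heading 180 -> 0
  -- iteration 5/5 --
  PU: pen up
  LT 90: heading 0 -> 90
  FD 8: (0,0) -> (0,8) [heading=90, move]
  LT 180: heading 90 -> 270
]
Final: pos=(0,8), heading=270, 0 segment(s) drawn

Answer: 0 8 270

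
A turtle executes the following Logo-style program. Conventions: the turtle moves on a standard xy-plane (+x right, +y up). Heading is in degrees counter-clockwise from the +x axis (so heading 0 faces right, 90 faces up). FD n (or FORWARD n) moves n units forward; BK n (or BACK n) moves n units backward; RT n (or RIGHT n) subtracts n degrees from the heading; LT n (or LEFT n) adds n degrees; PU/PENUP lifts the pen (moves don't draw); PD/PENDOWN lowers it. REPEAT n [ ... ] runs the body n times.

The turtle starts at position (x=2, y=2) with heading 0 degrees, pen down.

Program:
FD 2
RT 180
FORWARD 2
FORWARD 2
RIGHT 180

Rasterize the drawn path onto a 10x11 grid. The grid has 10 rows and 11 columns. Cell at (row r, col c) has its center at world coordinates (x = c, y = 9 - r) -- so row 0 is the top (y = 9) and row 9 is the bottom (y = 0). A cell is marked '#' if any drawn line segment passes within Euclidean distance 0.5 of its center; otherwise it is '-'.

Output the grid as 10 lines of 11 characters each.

Segment 0: (2,2) -> (4,2)
Segment 1: (4,2) -> (2,2)
Segment 2: (2,2) -> (0,2)

Answer: -----------
-----------
-----------
-----------
-----------
-----------
-----------
#####------
-----------
-----------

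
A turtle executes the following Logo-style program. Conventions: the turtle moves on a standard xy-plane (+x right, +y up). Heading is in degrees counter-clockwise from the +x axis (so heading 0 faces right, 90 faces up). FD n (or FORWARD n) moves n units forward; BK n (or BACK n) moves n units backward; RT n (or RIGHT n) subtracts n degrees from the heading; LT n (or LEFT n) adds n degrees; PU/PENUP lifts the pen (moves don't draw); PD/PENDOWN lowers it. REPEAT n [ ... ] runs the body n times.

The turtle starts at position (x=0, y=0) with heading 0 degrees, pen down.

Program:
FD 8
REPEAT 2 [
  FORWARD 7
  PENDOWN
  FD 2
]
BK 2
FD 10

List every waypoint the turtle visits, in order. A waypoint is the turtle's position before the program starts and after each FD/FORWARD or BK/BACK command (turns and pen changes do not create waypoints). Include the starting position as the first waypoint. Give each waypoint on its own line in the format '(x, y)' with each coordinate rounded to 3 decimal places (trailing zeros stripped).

Executing turtle program step by step:
Start: pos=(0,0), heading=0, pen down
FD 8: (0,0) -> (8,0) [heading=0, draw]
REPEAT 2 [
  -- iteration 1/2 --
  FD 7: (8,0) -> (15,0) [heading=0, draw]
  PD: pen down
  FD 2: (15,0) -> (17,0) [heading=0, draw]
  -- iteration 2/2 --
  FD 7: (17,0) -> (24,0) [heading=0, draw]
  PD: pen down
  FD 2: (24,0) -> (26,0) [heading=0, draw]
]
BK 2: (26,0) -> (24,0) [heading=0, draw]
FD 10: (24,0) -> (34,0) [heading=0, draw]
Final: pos=(34,0), heading=0, 7 segment(s) drawn
Waypoints (8 total):
(0, 0)
(8, 0)
(15, 0)
(17, 0)
(24, 0)
(26, 0)
(24, 0)
(34, 0)

Answer: (0, 0)
(8, 0)
(15, 0)
(17, 0)
(24, 0)
(26, 0)
(24, 0)
(34, 0)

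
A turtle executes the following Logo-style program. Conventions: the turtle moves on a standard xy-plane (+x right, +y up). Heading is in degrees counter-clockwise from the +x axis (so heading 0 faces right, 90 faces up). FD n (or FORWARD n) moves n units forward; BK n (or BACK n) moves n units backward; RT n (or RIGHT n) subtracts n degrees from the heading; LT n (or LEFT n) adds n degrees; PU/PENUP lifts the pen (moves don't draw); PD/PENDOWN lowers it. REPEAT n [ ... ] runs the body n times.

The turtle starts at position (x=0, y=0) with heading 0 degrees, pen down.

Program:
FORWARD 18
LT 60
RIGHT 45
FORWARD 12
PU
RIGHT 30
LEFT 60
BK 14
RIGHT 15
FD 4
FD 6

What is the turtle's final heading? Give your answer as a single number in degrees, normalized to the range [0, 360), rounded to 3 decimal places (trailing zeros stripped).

Answer: 30

Derivation:
Executing turtle program step by step:
Start: pos=(0,0), heading=0, pen down
FD 18: (0,0) -> (18,0) [heading=0, draw]
LT 60: heading 0 -> 60
RT 45: heading 60 -> 15
FD 12: (18,0) -> (29.591,3.106) [heading=15, draw]
PU: pen up
RT 30: heading 15 -> 345
LT 60: heading 345 -> 45
BK 14: (29.591,3.106) -> (19.692,-6.794) [heading=45, move]
RT 15: heading 45 -> 30
FD 4: (19.692,-6.794) -> (23.156,-4.794) [heading=30, move]
FD 6: (23.156,-4.794) -> (28.352,-1.794) [heading=30, move]
Final: pos=(28.352,-1.794), heading=30, 2 segment(s) drawn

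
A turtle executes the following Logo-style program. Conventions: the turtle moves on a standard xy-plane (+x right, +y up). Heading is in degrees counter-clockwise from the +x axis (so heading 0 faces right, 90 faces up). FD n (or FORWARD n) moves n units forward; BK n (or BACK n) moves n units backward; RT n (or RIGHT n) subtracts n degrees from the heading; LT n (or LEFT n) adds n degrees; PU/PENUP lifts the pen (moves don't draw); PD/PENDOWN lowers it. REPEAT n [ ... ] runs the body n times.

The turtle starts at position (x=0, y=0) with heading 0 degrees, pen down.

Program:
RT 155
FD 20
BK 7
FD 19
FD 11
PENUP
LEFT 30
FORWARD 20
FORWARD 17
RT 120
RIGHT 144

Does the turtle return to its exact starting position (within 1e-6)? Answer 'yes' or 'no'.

Answer: no

Derivation:
Executing turtle program step by step:
Start: pos=(0,0), heading=0, pen down
RT 155: heading 0 -> 205
FD 20: (0,0) -> (-18.126,-8.452) [heading=205, draw]
BK 7: (-18.126,-8.452) -> (-11.782,-5.494) [heading=205, draw]
FD 19: (-11.782,-5.494) -> (-29.002,-13.524) [heading=205, draw]
FD 11: (-29.002,-13.524) -> (-38.971,-18.173) [heading=205, draw]
PU: pen up
LT 30: heading 205 -> 235
FD 20: (-38.971,-18.173) -> (-50.443,-34.556) [heading=235, move]
FD 17: (-50.443,-34.556) -> (-60.194,-48.481) [heading=235, move]
RT 120: heading 235 -> 115
RT 144: heading 115 -> 331
Final: pos=(-60.194,-48.481), heading=331, 4 segment(s) drawn

Start position: (0, 0)
Final position: (-60.194, -48.481)
Distance = 77.29; >= 1e-6 -> NOT closed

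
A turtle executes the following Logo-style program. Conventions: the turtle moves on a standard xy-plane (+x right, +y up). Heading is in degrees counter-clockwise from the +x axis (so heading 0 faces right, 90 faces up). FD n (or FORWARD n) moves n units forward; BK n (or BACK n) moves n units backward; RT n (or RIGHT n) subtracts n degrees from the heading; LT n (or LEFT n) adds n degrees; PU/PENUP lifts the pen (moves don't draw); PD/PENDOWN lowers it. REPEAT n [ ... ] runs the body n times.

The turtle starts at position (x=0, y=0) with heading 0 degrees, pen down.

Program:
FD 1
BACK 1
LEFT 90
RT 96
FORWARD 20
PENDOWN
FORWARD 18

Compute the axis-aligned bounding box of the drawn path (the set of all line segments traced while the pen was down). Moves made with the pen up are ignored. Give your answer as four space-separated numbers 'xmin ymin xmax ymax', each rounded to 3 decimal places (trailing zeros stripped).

Executing turtle program step by step:
Start: pos=(0,0), heading=0, pen down
FD 1: (0,0) -> (1,0) [heading=0, draw]
BK 1: (1,0) -> (0,0) [heading=0, draw]
LT 90: heading 0 -> 90
RT 96: heading 90 -> 354
FD 20: (0,0) -> (19.89,-2.091) [heading=354, draw]
PD: pen down
FD 18: (19.89,-2.091) -> (37.792,-3.972) [heading=354, draw]
Final: pos=(37.792,-3.972), heading=354, 4 segment(s) drawn

Segment endpoints: x in {0, 1, 19.89, 37.792}, y in {-3.972, -2.091, 0}
xmin=0, ymin=-3.972, xmax=37.792, ymax=0

Answer: 0 -3.972 37.792 0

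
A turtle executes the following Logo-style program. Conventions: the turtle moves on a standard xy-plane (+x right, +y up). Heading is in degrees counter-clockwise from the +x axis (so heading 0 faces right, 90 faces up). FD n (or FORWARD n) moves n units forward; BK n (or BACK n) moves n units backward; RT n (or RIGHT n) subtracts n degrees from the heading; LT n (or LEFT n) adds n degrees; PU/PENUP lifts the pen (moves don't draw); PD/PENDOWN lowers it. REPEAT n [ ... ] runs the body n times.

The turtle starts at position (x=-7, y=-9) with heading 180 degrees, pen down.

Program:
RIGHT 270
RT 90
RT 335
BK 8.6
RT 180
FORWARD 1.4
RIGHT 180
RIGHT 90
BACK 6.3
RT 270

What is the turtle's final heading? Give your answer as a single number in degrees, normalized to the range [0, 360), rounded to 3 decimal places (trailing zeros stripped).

Answer: 205

Derivation:
Executing turtle program step by step:
Start: pos=(-7,-9), heading=180, pen down
RT 270: heading 180 -> 270
RT 90: heading 270 -> 180
RT 335: heading 180 -> 205
BK 8.6: (-7,-9) -> (0.794,-5.365) [heading=205, draw]
RT 180: heading 205 -> 25
FD 1.4: (0.794,-5.365) -> (2.063,-4.774) [heading=25, draw]
RT 180: heading 25 -> 205
RT 90: heading 205 -> 115
BK 6.3: (2.063,-4.774) -> (4.726,-10.484) [heading=115, draw]
RT 270: heading 115 -> 205
Final: pos=(4.726,-10.484), heading=205, 3 segment(s) drawn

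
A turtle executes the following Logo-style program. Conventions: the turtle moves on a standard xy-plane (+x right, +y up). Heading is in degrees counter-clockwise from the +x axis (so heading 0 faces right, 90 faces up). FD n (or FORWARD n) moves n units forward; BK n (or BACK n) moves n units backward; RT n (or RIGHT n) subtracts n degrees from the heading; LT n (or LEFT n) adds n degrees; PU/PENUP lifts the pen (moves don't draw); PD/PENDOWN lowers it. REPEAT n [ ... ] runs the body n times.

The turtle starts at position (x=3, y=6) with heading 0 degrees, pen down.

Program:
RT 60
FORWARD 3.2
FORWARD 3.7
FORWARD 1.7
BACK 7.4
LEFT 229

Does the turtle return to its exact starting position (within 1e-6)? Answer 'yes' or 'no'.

Answer: no

Derivation:
Executing turtle program step by step:
Start: pos=(3,6), heading=0, pen down
RT 60: heading 0 -> 300
FD 3.2: (3,6) -> (4.6,3.229) [heading=300, draw]
FD 3.7: (4.6,3.229) -> (6.45,0.024) [heading=300, draw]
FD 1.7: (6.45,0.024) -> (7.3,-1.448) [heading=300, draw]
BK 7.4: (7.3,-1.448) -> (3.6,4.961) [heading=300, draw]
LT 229: heading 300 -> 169
Final: pos=(3.6,4.961), heading=169, 4 segment(s) drawn

Start position: (3, 6)
Final position: (3.6, 4.961)
Distance = 1.2; >= 1e-6 -> NOT closed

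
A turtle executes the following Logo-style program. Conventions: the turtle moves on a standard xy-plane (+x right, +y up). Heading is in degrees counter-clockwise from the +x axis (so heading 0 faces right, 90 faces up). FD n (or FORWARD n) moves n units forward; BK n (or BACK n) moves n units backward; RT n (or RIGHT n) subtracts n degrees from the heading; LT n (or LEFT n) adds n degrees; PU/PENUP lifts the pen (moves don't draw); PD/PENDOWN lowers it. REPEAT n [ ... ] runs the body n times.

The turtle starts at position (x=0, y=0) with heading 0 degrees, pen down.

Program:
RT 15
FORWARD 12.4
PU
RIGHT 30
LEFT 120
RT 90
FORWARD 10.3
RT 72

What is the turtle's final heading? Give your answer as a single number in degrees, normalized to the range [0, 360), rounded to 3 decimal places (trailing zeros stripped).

Answer: 273

Derivation:
Executing turtle program step by step:
Start: pos=(0,0), heading=0, pen down
RT 15: heading 0 -> 345
FD 12.4: (0,0) -> (11.977,-3.209) [heading=345, draw]
PU: pen up
RT 30: heading 345 -> 315
LT 120: heading 315 -> 75
RT 90: heading 75 -> 345
FD 10.3: (11.977,-3.209) -> (21.927,-5.875) [heading=345, move]
RT 72: heading 345 -> 273
Final: pos=(21.927,-5.875), heading=273, 1 segment(s) drawn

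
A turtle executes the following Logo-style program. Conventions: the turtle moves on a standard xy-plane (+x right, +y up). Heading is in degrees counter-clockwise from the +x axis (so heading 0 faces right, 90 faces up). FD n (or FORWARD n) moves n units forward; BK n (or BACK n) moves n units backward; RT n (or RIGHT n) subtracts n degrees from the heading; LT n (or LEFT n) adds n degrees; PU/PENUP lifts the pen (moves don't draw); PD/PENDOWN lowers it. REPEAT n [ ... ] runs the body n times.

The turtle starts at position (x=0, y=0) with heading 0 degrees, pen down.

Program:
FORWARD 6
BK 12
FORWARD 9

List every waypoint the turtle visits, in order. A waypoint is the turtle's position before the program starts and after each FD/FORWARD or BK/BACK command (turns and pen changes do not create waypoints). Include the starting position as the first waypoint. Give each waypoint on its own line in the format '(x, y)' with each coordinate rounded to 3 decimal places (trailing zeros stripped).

Executing turtle program step by step:
Start: pos=(0,0), heading=0, pen down
FD 6: (0,0) -> (6,0) [heading=0, draw]
BK 12: (6,0) -> (-6,0) [heading=0, draw]
FD 9: (-6,0) -> (3,0) [heading=0, draw]
Final: pos=(3,0), heading=0, 3 segment(s) drawn
Waypoints (4 total):
(0, 0)
(6, 0)
(-6, 0)
(3, 0)

Answer: (0, 0)
(6, 0)
(-6, 0)
(3, 0)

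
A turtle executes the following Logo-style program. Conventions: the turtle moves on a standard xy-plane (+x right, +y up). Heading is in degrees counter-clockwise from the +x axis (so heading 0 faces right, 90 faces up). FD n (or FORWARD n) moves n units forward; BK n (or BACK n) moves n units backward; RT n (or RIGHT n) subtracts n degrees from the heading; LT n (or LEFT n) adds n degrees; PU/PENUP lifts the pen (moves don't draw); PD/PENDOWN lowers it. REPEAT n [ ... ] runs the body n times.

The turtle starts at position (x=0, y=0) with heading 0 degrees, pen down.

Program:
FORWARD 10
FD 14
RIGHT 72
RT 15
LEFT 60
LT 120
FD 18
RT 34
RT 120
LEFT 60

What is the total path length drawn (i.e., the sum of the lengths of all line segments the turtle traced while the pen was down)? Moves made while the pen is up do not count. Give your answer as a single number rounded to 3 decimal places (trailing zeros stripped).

Executing turtle program step by step:
Start: pos=(0,0), heading=0, pen down
FD 10: (0,0) -> (10,0) [heading=0, draw]
FD 14: (10,0) -> (24,0) [heading=0, draw]
RT 72: heading 0 -> 288
RT 15: heading 288 -> 273
LT 60: heading 273 -> 333
LT 120: heading 333 -> 93
FD 18: (24,0) -> (23.058,17.975) [heading=93, draw]
RT 34: heading 93 -> 59
RT 120: heading 59 -> 299
LT 60: heading 299 -> 359
Final: pos=(23.058,17.975), heading=359, 3 segment(s) drawn

Segment lengths:
  seg 1: (0,0) -> (10,0), length = 10
  seg 2: (10,0) -> (24,0), length = 14
  seg 3: (24,0) -> (23.058,17.975), length = 18
Total = 42

Answer: 42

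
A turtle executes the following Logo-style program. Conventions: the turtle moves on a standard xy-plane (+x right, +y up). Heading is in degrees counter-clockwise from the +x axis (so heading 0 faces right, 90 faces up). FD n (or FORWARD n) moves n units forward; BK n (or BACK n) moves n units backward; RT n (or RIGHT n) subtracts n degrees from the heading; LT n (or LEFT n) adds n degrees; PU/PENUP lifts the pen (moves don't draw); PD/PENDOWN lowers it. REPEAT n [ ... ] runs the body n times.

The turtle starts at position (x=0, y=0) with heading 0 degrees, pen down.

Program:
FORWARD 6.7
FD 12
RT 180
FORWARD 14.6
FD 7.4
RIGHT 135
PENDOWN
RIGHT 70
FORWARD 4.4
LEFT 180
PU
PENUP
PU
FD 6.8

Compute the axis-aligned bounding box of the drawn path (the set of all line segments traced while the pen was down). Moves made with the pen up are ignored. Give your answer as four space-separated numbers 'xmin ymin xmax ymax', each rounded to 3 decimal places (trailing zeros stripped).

Answer: -3.3 -1.86 18.7 0

Derivation:
Executing turtle program step by step:
Start: pos=(0,0), heading=0, pen down
FD 6.7: (0,0) -> (6.7,0) [heading=0, draw]
FD 12: (6.7,0) -> (18.7,0) [heading=0, draw]
RT 180: heading 0 -> 180
FD 14.6: (18.7,0) -> (4.1,0) [heading=180, draw]
FD 7.4: (4.1,0) -> (-3.3,0) [heading=180, draw]
RT 135: heading 180 -> 45
PD: pen down
RT 70: heading 45 -> 335
FD 4.4: (-3.3,0) -> (0.688,-1.86) [heading=335, draw]
LT 180: heading 335 -> 155
PU: pen up
PU: pen up
PU: pen up
FD 6.8: (0.688,-1.86) -> (-5.475,1.014) [heading=155, move]
Final: pos=(-5.475,1.014), heading=155, 5 segment(s) drawn

Segment endpoints: x in {-3.3, 0, 0.688, 4.1, 6.7, 18.7}, y in {-1.86, 0, 0, 0}
xmin=-3.3, ymin=-1.86, xmax=18.7, ymax=0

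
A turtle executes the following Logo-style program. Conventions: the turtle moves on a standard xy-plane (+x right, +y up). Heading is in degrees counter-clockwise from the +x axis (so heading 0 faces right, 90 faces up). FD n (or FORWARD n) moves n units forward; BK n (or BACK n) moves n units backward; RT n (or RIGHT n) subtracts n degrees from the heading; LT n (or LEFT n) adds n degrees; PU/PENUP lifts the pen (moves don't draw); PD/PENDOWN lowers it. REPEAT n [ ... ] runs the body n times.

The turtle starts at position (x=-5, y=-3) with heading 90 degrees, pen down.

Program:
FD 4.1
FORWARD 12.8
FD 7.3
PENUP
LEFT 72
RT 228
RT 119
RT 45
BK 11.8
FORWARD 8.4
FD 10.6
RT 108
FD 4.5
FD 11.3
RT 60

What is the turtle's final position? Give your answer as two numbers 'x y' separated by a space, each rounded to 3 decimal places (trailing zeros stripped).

Answer: 5.021 32.634

Derivation:
Executing turtle program step by step:
Start: pos=(-5,-3), heading=90, pen down
FD 4.1: (-5,-3) -> (-5,1.1) [heading=90, draw]
FD 12.8: (-5,1.1) -> (-5,13.9) [heading=90, draw]
FD 7.3: (-5,13.9) -> (-5,21.2) [heading=90, draw]
PU: pen up
LT 72: heading 90 -> 162
RT 228: heading 162 -> 294
RT 119: heading 294 -> 175
RT 45: heading 175 -> 130
BK 11.8: (-5,21.2) -> (2.585,12.161) [heading=130, move]
FD 8.4: (2.585,12.161) -> (-2.815,18.595) [heading=130, move]
FD 10.6: (-2.815,18.595) -> (-9.628,26.716) [heading=130, move]
RT 108: heading 130 -> 22
FD 4.5: (-9.628,26.716) -> (-5.456,28.401) [heading=22, move]
FD 11.3: (-5.456,28.401) -> (5.021,32.634) [heading=22, move]
RT 60: heading 22 -> 322
Final: pos=(5.021,32.634), heading=322, 3 segment(s) drawn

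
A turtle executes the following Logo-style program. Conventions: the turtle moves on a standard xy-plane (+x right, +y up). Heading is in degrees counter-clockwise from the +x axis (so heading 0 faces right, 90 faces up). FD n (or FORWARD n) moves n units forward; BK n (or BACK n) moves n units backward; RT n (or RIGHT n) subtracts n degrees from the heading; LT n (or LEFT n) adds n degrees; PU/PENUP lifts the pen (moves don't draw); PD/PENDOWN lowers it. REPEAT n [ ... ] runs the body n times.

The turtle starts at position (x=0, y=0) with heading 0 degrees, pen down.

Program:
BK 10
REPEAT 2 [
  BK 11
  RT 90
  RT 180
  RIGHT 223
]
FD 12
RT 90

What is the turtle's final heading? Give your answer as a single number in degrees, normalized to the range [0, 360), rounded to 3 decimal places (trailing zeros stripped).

Answer: 4

Derivation:
Executing turtle program step by step:
Start: pos=(0,0), heading=0, pen down
BK 10: (0,0) -> (-10,0) [heading=0, draw]
REPEAT 2 [
  -- iteration 1/2 --
  BK 11: (-10,0) -> (-21,0) [heading=0, draw]
  RT 90: heading 0 -> 270
  RT 180: heading 270 -> 90
  RT 223: heading 90 -> 227
  -- iteration 2/2 --
  BK 11: (-21,0) -> (-13.498,8.045) [heading=227, draw]
  RT 90: heading 227 -> 137
  RT 180: heading 137 -> 317
  RT 223: heading 317 -> 94
]
FD 12: (-13.498,8.045) -> (-14.335,20.016) [heading=94, draw]
RT 90: heading 94 -> 4
Final: pos=(-14.335,20.016), heading=4, 4 segment(s) drawn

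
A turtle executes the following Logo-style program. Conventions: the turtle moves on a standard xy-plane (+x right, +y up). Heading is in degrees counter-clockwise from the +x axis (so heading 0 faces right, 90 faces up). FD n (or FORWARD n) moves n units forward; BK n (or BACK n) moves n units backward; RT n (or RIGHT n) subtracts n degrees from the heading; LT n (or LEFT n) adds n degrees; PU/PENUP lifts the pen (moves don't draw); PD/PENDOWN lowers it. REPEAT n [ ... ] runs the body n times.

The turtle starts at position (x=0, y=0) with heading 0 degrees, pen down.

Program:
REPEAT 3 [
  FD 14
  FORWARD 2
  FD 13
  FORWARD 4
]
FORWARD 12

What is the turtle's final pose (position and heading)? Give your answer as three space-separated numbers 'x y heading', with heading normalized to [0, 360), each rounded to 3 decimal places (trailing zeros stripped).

Answer: 111 0 0

Derivation:
Executing turtle program step by step:
Start: pos=(0,0), heading=0, pen down
REPEAT 3 [
  -- iteration 1/3 --
  FD 14: (0,0) -> (14,0) [heading=0, draw]
  FD 2: (14,0) -> (16,0) [heading=0, draw]
  FD 13: (16,0) -> (29,0) [heading=0, draw]
  FD 4: (29,0) -> (33,0) [heading=0, draw]
  -- iteration 2/3 --
  FD 14: (33,0) -> (47,0) [heading=0, draw]
  FD 2: (47,0) -> (49,0) [heading=0, draw]
  FD 13: (49,0) -> (62,0) [heading=0, draw]
  FD 4: (62,0) -> (66,0) [heading=0, draw]
  -- iteration 3/3 --
  FD 14: (66,0) -> (80,0) [heading=0, draw]
  FD 2: (80,0) -> (82,0) [heading=0, draw]
  FD 13: (82,0) -> (95,0) [heading=0, draw]
  FD 4: (95,0) -> (99,0) [heading=0, draw]
]
FD 12: (99,0) -> (111,0) [heading=0, draw]
Final: pos=(111,0), heading=0, 13 segment(s) drawn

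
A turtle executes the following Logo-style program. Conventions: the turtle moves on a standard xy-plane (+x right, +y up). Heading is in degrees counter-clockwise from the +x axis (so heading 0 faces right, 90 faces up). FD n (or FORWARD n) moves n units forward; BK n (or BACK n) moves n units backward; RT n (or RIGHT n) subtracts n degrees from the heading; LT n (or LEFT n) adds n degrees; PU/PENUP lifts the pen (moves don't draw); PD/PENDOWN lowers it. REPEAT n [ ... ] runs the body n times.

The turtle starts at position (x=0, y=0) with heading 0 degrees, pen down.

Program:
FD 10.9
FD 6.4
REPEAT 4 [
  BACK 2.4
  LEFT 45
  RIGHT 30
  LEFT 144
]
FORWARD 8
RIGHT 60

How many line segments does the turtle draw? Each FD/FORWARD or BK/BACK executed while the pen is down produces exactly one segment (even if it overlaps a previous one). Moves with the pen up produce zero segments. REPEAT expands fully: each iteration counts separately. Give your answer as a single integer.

Executing turtle program step by step:
Start: pos=(0,0), heading=0, pen down
FD 10.9: (0,0) -> (10.9,0) [heading=0, draw]
FD 6.4: (10.9,0) -> (17.3,0) [heading=0, draw]
REPEAT 4 [
  -- iteration 1/4 --
  BK 2.4: (17.3,0) -> (14.9,0) [heading=0, draw]
  LT 45: heading 0 -> 45
  RT 30: heading 45 -> 15
  LT 144: heading 15 -> 159
  -- iteration 2/4 --
  BK 2.4: (14.9,0) -> (17.141,-0.86) [heading=159, draw]
  LT 45: heading 159 -> 204
  RT 30: heading 204 -> 174
  LT 144: heading 174 -> 318
  -- iteration 3/4 --
  BK 2.4: (17.141,-0.86) -> (15.357,0.746) [heading=318, draw]
  LT 45: heading 318 -> 3
  RT 30: heading 3 -> 333
  LT 144: heading 333 -> 117
  -- iteration 4/4 --
  BK 2.4: (15.357,0.746) -> (16.447,-1.393) [heading=117, draw]
  LT 45: heading 117 -> 162
  RT 30: heading 162 -> 132
  LT 144: heading 132 -> 276
]
FD 8: (16.447,-1.393) -> (17.283,-9.349) [heading=276, draw]
RT 60: heading 276 -> 216
Final: pos=(17.283,-9.349), heading=216, 7 segment(s) drawn
Segments drawn: 7

Answer: 7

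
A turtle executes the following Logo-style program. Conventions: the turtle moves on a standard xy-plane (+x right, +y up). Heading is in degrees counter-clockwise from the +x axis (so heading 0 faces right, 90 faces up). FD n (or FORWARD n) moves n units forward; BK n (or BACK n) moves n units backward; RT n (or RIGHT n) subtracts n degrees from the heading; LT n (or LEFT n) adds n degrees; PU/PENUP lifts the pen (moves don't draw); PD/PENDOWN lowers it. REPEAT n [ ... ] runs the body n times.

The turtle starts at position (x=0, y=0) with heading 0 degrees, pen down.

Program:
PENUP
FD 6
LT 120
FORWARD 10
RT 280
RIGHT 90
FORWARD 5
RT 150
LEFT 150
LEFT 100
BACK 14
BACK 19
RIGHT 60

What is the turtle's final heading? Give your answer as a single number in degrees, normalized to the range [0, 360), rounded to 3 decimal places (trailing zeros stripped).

Answer: 150

Derivation:
Executing turtle program step by step:
Start: pos=(0,0), heading=0, pen down
PU: pen up
FD 6: (0,0) -> (6,0) [heading=0, move]
LT 120: heading 0 -> 120
FD 10: (6,0) -> (1,8.66) [heading=120, move]
RT 280: heading 120 -> 200
RT 90: heading 200 -> 110
FD 5: (1,8.66) -> (-0.71,13.359) [heading=110, move]
RT 150: heading 110 -> 320
LT 150: heading 320 -> 110
LT 100: heading 110 -> 210
BK 14: (-0.71,13.359) -> (11.414,20.359) [heading=210, move]
BK 19: (11.414,20.359) -> (27.869,29.859) [heading=210, move]
RT 60: heading 210 -> 150
Final: pos=(27.869,29.859), heading=150, 0 segment(s) drawn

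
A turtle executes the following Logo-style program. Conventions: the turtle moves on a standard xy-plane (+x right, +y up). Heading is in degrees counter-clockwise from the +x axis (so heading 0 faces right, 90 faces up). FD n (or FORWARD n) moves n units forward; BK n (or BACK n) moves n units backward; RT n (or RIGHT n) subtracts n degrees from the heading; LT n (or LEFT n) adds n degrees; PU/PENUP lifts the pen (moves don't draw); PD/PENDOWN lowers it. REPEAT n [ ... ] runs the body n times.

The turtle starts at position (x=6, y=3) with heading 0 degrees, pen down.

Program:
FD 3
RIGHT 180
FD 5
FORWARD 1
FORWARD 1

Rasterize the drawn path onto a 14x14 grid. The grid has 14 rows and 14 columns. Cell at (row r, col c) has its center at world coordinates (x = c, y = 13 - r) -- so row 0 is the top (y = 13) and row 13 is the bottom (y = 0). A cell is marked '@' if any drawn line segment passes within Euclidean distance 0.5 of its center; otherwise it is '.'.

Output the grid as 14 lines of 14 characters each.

Segment 0: (6,3) -> (9,3)
Segment 1: (9,3) -> (4,3)
Segment 2: (4,3) -> (3,3)
Segment 3: (3,3) -> (2,3)

Answer: ..............
..............
..............
..............
..............
..............
..............
..............
..............
..............
..@@@@@@@@....
..............
..............
..............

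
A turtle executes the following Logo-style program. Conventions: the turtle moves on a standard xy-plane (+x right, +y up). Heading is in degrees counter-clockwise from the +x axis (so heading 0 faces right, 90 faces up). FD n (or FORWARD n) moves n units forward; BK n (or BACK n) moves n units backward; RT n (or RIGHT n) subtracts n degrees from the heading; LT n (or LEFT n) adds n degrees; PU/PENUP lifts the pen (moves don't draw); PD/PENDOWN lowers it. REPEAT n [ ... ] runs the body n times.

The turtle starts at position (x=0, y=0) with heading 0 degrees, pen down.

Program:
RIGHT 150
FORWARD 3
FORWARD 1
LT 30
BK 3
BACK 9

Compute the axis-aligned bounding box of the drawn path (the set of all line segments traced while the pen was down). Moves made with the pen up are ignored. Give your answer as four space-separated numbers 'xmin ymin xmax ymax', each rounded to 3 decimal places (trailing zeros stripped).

Executing turtle program step by step:
Start: pos=(0,0), heading=0, pen down
RT 150: heading 0 -> 210
FD 3: (0,0) -> (-2.598,-1.5) [heading=210, draw]
FD 1: (-2.598,-1.5) -> (-3.464,-2) [heading=210, draw]
LT 30: heading 210 -> 240
BK 3: (-3.464,-2) -> (-1.964,0.598) [heading=240, draw]
BK 9: (-1.964,0.598) -> (2.536,8.392) [heading=240, draw]
Final: pos=(2.536,8.392), heading=240, 4 segment(s) drawn

Segment endpoints: x in {-3.464, -2.598, -1.964, 0, 2.536}, y in {-2, -1.5, 0, 0.598, 8.392}
xmin=-3.464, ymin=-2, xmax=2.536, ymax=8.392

Answer: -3.464 -2 2.536 8.392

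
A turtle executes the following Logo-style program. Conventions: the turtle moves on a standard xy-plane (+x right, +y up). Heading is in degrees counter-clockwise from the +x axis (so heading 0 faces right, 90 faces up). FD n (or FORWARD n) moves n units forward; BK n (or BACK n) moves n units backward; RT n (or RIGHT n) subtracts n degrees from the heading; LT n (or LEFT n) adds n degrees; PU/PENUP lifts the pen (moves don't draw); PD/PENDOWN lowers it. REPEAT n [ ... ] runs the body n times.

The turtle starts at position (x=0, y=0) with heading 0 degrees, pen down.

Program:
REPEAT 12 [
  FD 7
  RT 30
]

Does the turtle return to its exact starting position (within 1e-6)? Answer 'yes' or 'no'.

Answer: yes

Derivation:
Executing turtle program step by step:
Start: pos=(0,0), heading=0, pen down
REPEAT 12 [
  -- iteration 1/12 --
  FD 7: (0,0) -> (7,0) [heading=0, draw]
  RT 30: heading 0 -> 330
  -- iteration 2/12 --
  FD 7: (7,0) -> (13.062,-3.5) [heading=330, draw]
  RT 30: heading 330 -> 300
  -- iteration 3/12 --
  FD 7: (13.062,-3.5) -> (16.562,-9.562) [heading=300, draw]
  RT 30: heading 300 -> 270
  -- iteration 4/12 --
  FD 7: (16.562,-9.562) -> (16.562,-16.562) [heading=270, draw]
  RT 30: heading 270 -> 240
  -- iteration 5/12 --
  FD 7: (16.562,-16.562) -> (13.062,-22.624) [heading=240, draw]
  RT 30: heading 240 -> 210
  -- iteration 6/12 --
  FD 7: (13.062,-22.624) -> (7,-26.124) [heading=210, draw]
  RT 30: heading 210 -> 180
  -- iteration 7/12 --
  FD 7: (7,-26.124) -> (0,-26.124) [heading=180, draw]
  RT 30: heading 180 -> 150
  -- iteration 8/12 --
  FD 7: (0,-26.124) -> (-6.062,-22.624) [heading=150, draw]
  RT 30: heading 150 -> 120
  -- iteration 9/12 --
  FD 7: (-6.062,-22.624) -> (-9.562,-16.562) [heading=120, draw]
  RT 30: heading 120 -> 90
  -- iteration 10/12 --
  FD 7: (-9.562,-16.562) -> (-9.562,-9.562) [heading=90, draw]
  RT 30: heading 90 -> 60
  -- iteration 11/12 --
  FD 7: (-9.562,-9.562) -> (-6.062,-3.5) [heading=60, draw]
  RT 30: heading 60 -> 30
  -- iteration 12/12 --
  FD 7: (-6.062,-3.5) -> (0,0) [heading=30, draw]
  RT 30: heading 30 -> 0
]
Final: pos=(0,0), heading=0, 12 segment(s) drawn

Start position: (0, 0)
Final position: (0, 0)
Distance = 0; < 1e-6 -> CLOSED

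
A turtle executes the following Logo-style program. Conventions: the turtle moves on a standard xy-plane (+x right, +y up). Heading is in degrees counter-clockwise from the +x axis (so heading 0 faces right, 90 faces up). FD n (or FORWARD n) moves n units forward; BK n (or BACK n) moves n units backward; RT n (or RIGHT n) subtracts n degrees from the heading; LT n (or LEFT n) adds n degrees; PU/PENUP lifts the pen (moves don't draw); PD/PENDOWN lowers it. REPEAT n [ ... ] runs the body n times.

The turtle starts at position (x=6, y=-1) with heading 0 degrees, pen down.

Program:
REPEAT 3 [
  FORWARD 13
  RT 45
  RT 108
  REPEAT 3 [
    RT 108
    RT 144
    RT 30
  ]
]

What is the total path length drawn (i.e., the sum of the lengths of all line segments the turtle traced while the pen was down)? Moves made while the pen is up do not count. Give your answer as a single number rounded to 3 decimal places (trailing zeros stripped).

Executing turtle program step by step:
Start: pos=(6,-1), heading=0, pen down
REPEAT 3 [
  -- iteration 1/3 --
  FD 13: (6,-1) -> (19,-1) [heading=0, draw]
  RT 45: heading 0 -> 315
  RT 108: heading 315 -> 207
  REPEAT 3 [
    -- iteration 1/3 --
    RT 108: heading 207 -> 99
    RT 144: heading 99 -> 315
    RT 30: heading 315 -> 285
    -- iteration 2/3 --
    RT 108: heading 285 -> 177
    RT 144: heading 177 -> 33
    RT 30: heading 33 -> 3
    -- iteration 3/3 --
    RT 108: heading 3 -> 255
    RT 144: heading 255 -> 111
    RT 30: heading 111 -> 81
  ]
  -- iteration 2/3 --
  FD 13: (19,-1) -> (21.034,11.84) [heading=81, draw]
  RT 45: heading 81 -> 36
  RT 108: heading 36 -> 288
  REPEAT 3 [
    -- iteration 1/3 --
    RT 108: heading 288 -> 180
    RT 144: heading 180 -> 36
    RT 30: heading 36 -> 6
    -- iteration 2/3 --
    RT 108: heading 6 -> 258
    RT 144: heading 258 -> 114
    RT 30: heading 114 -> 84
    -- iteration 3/3 --
    RT 108: heading 84 -> 336
    RT 144: heading 336 -> 192
    RT 30: heading 192 -> 162
  ]
  -- iteration 3/3 --
  FD 13: (21.034,11.84) -> (8.67,15.857) [heading=162, draw]
  RT 45: heading 162 -> 117
  RT 108: heading 117 -> 9
  REPEAT 3 [
    -- iteration 1/3 --
    RT 108: heading 9 -> 261
    RT 144: heading 261 -> 117
    RT 30: heading 117 -> 87
    -- iteration 2/3 --
    RT 108: heading 87 -> 339
    RT 144: heading 339 -> 195
    RT 30: heading 195 -> 165
    -- iteration 3/3 --
    RT 108: heading 165 -> 57
    RT 144: heading 57 -> 273
    RT 30: heading 273 -> 243
  ]
]
Final: pos=(8.67,15.857), heading=243, 3 segment(s) drawn

Segment lengths:
  seg 1: (6,-1) -> (19,-1), length = 13
  seg 2: (19,-1) -> (21.034,11.84), length = 13
  seg 3: (21.034,11.84) -> (8.67,15.857), length = 13
Total = 39

Answer: 39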